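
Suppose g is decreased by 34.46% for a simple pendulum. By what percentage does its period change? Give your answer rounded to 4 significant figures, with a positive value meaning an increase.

T ∝ 1/√g, so T'/T = 1/√(0.65540) = 1.2352.
Percentage change in T = (1.2352 − 1) × 100% = 23.52%.

23.52%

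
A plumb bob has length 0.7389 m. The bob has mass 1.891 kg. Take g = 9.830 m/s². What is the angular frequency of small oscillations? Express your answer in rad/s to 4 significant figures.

ω = √(g/L) = √(9.830/0.7389) = 3.647 rad/s.

3.647 rad/s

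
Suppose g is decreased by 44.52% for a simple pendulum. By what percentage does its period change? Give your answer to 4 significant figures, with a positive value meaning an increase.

T ∝ 1/√g, so T'/T = 1/√(0.55480) = 1.3426.
Percentage change in T = (1.3426 − 1) × 100% = 34.26%.

34.26%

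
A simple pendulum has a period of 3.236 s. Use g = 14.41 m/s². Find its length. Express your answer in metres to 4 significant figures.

From T = 2π√(L/g), L = gT²/(4π²) = 14.41 × 3.2360²/(4π²) = 3.822 m.

3.822 m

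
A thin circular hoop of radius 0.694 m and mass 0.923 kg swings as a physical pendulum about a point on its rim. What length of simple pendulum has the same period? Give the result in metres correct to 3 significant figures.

1.39 m

The equivalent simple-pendulum length is L_eq = I/(md), where I is about the pivot and d = 0.6940 m.
I_cm = mR² = 0.4446 kg·m², so I = I_cm + md² = 0.4446 + 0.4446 = 0.8891 kg·m².
L_eq = 0.8891/(0.923 × 0.6940) = 1.39 m.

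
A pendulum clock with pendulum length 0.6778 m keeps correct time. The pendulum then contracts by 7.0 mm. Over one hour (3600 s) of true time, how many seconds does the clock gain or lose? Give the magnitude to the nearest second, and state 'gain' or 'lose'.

T ∝ √L, so T'/T = √(0.67080/0.6778) = 0.994823.
In 3600 s of true time the clock registers 3600/0.994823 = 3618.7 s, so it gains 19 s.

gain 19 s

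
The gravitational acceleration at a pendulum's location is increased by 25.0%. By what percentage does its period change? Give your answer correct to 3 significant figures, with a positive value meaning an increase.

T ∝ 1/√g, so T'/T = 1/√(1.250) = 0.8944.
Percentage change in T = (0.8944 − 1) × 100% = -10.6%.

-10.6%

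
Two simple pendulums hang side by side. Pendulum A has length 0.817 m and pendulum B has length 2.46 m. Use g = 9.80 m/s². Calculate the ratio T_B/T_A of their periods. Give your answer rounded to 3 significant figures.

1.74

T ∝ √L, so T_B/T_A = √(L_B/L_A) = √(2.46/0.817) = 1.74.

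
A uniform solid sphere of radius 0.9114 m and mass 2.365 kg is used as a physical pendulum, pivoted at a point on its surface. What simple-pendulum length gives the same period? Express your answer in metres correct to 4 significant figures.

1.276 m

The equivalent simple-pendulum length is L_eq = I/(md), where I is about the pivot and d = 0.91140 m.
I_cm = (2/5)mR² = 0.78579 kg·m², so I = I_cm + md² = 0.78579 + 1.9645 = 2.7503 kg·m².
L_eq = 2.7503/(2.365 × 0.91140) = 1.276 m.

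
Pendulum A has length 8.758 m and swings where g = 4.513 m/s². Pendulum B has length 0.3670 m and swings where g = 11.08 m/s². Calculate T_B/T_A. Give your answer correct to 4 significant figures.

T = 2π√(L/g), so T_B/T_A = √((L_B/g_B)/(L_A/g_A)) = √((0.3670/11.08)/(8.758/4.513)) = 0.1306.

0.1306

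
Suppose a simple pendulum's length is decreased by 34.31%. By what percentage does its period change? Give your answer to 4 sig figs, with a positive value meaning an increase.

T ∝ √L, so T'/T = √(0.65690) = 0.81049.
Percentage change in T = (0.81049 − 1) × 100% = -18.95%.

-18.95%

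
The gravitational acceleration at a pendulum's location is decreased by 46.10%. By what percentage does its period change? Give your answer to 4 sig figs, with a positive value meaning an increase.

36.21%

T ∝ 1/√g, so T'/T = 1/√(0.53900) = 1.3621.
Percentage change in T = (1.3621 − 1) × 100% = 36.21%.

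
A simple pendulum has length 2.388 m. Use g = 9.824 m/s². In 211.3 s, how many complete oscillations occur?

68

T = 2π√(L/g) = 2π√(2.388/9.824) = 3.0978 s.
Number of complete oscillations = ⌊211.3/3.0978⌋ = ⌊68.210⌋ = 68.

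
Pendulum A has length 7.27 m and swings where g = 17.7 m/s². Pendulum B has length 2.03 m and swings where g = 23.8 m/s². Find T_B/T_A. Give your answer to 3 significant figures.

T = 2π√(L/g), so T_B/T_A = √((L_B/g_B)/(L_A/g_A)) = √((2.03/23.8)/(7.27/17.7)) = 0.456.

0.456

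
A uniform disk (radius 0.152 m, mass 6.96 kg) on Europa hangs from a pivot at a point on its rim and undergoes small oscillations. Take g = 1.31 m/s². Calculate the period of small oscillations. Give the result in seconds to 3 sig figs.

2.62 s

I_cm = ½mr² = 0.08040 kg·m². The pivot is at distance d = 0.152 m from the centre of mass.
By the parallel-axis theorem, I = I_cm + md² = 0.08040 + 0.1608 = 0.2412 kg·m².
T = 2π√(I/(mgd)) = 2π√(0.2412/(6.96 × 1.31 × 0.152)) = 2.62 s.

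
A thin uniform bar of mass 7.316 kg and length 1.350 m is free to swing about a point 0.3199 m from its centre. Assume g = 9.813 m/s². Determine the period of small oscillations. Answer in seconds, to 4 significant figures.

1.788 s

For a physical pendulum T = 2π√(I/(mgd)), with d = 0.31990 m from pivot to centre of mass.
I_cm = mL²/12 = 7.316 × 1.350²/12 = 1.1111 kg·m²; I = I_cm + md² = 1.1111 + 7.316 × 0.31990² = 1.8598 kg·m².
T = 2π√(1.8598/(7.316 × 9.813 × 0.31990)) = 1.788 s.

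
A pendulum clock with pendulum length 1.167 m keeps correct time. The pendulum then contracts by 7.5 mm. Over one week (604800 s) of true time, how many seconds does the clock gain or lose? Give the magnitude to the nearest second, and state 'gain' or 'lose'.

T ∝ √L, so T'/T = √(1.15950/1.167) = 0.996781.
In 604800 s of true time the clock registers 604800/0.996781 = 606752.9 s, so it gains 1953 s.

gain 1953 s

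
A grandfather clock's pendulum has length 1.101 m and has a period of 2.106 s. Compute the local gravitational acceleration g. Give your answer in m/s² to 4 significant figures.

9.800 m/s²

From T = 2π√(L/g), g = 4π²L/T² = 4π² × 1.101/2.1060² = 9.800 m/s².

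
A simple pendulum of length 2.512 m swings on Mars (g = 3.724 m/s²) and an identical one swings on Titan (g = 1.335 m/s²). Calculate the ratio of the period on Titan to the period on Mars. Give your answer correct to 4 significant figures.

1.670

T ∝ 1/√g, so T₂/T₁ = √(g₁/g₂) = √(3.724/1.335) = 1.670.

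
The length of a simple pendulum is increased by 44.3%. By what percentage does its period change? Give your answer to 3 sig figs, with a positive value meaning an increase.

T ∝ √L, so T'/T = √(1.443) = 1.201.
Percentage change in T = (1.201 − 1) × 100% = 20.1%.

20.1%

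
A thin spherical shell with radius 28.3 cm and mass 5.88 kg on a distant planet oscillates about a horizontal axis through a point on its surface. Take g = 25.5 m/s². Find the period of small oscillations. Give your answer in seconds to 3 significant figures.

I_cm = (2/3)mr² = 0.3139 kg·m². The pivot is at distance d = 0.283 m from the centre of mass.
By the parallel-axis theorem, I = I_cm + md² = 0.3139 + 0.4709 = 0.7849 kg·m².
T = 2π√(I/(mgd)) = 2π√(0.7849/(5.88 × 25.5 × 0.283)) = 0.855 s.

0.855 s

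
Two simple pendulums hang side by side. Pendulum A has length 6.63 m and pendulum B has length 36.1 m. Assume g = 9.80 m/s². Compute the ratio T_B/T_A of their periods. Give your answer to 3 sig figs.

2.33

T ∝ √L, so T_B/T_A = √(L_B/L_A) = √(36.1/6.63) = 2.33.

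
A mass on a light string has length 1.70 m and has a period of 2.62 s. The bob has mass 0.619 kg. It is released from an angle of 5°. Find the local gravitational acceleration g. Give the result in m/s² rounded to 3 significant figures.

9.78 m/s²

From T = 2π√(L/g), g = 4π²L/T² = 4π² × 1.70/2.620² = 9.78 m/s².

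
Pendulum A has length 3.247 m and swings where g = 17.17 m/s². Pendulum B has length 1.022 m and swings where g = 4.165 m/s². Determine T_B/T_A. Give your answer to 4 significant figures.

1.139

T = 2π√(L/g), so T_B/T_A = √((L_B/g_B)/(L_A/g_A)) = √((1.022/4.165)/(3.247/17.17)) = 1.139.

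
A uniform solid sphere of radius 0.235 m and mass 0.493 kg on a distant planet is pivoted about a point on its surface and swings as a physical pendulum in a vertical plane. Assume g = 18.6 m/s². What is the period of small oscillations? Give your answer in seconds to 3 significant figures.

I_cm = (2/5)mr² = 0.01089 kg·m². The pivot is at distance d = 0.235 m from the centre of mass.
By the parallel-axis theorem, I = I_cm + md² = 0.01089 + 0.02723 = 0.03812 kg·m².
T = 2π√(I/(mgd)) = 2π√(0.03812/(0.493 × 18.6 × 0.235)) = 0.836 s.

0.836 s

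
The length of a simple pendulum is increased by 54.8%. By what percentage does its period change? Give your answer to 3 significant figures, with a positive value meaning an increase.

24.4%

T ∝ √L, so T'/T = √(1.548) = 1.244.
Percentage change in T = (1.244 − 1) × 100% = 24.4%.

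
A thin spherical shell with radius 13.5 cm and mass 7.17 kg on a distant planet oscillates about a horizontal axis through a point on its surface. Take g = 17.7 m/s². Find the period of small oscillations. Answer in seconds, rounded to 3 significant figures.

0.708 s

I_cm = (2/3)mr² = 0.08712 kg·m². The pivot is at distance d = 0.135 m from the centre of mass.
By the parallel-axis theorem, I = I_cm + md² = 0.08712 + 0.1307 = 0.2178 kg·m².
T = 2π√(I/(mgd)) = 2π√(0.2178/(7.17 × 17.7 × 0.135)) = 0.708 s.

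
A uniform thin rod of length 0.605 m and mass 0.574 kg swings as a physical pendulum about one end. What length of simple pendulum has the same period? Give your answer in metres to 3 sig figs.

0.403 m

The equivalent simple-pendulum length is L_eq = I/(md), where I is about the pivot and d = 0.3025 m.
I_cm = (1/12)mL² = 0.01751 kg·m², so I = I_cm + md² = 0.01751 + 0.05252 = 0.07003 kg·m².
L_eq = 0.07003/(0.574 × 0.3025) = 0.403 m.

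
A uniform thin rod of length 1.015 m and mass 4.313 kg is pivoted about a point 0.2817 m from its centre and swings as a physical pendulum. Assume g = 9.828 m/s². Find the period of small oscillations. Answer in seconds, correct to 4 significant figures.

1.535 s

For a physical pendulum T = 2π√(I/(mgd)), with d = 0.28170 m from pivot to centre of mass.
I_cm = mL²/12 = 4.313 × 1.015²/12 = 0.37028 kg·m²; I = I_cm + md² = 0.37028 + 4.313 × 0.28170² = 0.71254 kg·m².
T = 2π√(0.71254/(4.313 × 9.828 × 0.28170)) = 1.535 s.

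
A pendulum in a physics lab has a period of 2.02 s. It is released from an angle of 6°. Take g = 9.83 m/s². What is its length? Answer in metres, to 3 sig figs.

1.02 m

From T = 2π√(L/g), L = gT²/(4π²) = 9.83 × 2.020²/(4π²) = 1.02 m.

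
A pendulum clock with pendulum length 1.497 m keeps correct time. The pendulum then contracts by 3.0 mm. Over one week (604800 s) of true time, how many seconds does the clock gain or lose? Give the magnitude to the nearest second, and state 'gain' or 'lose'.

T ∝ √L, so T'/T = √(1.49400/1.497) = 0.998997.
In 604800 s of true time the clock registers 604800/0.998997 = 605406.9 s, so it gains 607 s.

gain 607 s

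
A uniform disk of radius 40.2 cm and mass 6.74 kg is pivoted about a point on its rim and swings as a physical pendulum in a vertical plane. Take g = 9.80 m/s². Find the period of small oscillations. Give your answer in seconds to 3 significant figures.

1.56 s

I_cm = ½mr² = 0.5446 kg·m². The pivot is at distance d = 0.402 m from the centre of mass.
By the parallel-axis theorem, I = I_cm + md² = 0.5446 + 1.089 = 1.634 kg·m².
T = 2π√(I/(mgd)) = 2π√(1.634/(6.74 × 9.80 × 0.402)) = 1.56 s.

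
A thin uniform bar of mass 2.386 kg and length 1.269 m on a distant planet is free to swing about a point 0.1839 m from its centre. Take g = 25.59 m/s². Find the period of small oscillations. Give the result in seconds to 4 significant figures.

1.187 s

For a physical pendulum T = 2π√(I/(mgd)), with d = 0.18390 m from pivot to centre of mass.
I_cm = mL²/12 = 2.386 × 1.269²/12 = 0.32019 kg·m²; I = I_cm + md² = 0.32019 + 2.386 × 0.18390² = 0.40089 kg·m².
T = 2π√(0.40089/(2.386 × 25.59 × 0.18390)) = 1.187 s.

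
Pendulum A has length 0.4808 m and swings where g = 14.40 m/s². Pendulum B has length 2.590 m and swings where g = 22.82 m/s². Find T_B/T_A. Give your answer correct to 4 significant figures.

T = 2π√(L/g), so T_B/T_A = √((L_B/g_B)/(L_A/g_A)) = √((2.590/22.82)/(0.4808/14.40)) = 1.844.

1.844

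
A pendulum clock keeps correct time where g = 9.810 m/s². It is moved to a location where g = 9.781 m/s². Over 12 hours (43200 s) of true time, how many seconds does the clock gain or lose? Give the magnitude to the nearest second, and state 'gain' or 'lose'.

lose 64 s

The clock's period scales as T ∝ 1/√g, so T'/T = √(9.810/9.781) = 1.00148.
In 43200 s of true time the clock registers 43200/1.00148 = 43136.1 s, so it loses 64 s.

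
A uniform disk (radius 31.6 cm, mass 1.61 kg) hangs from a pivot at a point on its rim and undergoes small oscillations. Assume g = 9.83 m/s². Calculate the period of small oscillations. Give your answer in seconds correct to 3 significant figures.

1.38 s

I_cm = ½mr² = 0.08038 kg·m². The pivot is at distance d = 0.316 m from the centre of mass.
By the parallel-axis theorem, I = I_cm + md² = 0.08038 + 0.1608 = 0.2412 kg·m².
T = 2π√(I/(mgd)) = 2π√(0.2412/(1.61 × 9.83 × 0.316)) = 1.38 s.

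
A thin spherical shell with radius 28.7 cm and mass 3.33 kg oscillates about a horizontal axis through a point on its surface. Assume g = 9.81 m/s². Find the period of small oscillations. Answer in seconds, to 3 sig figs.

1.39 s

I_cm = (2/3)mr² = 0.1829 kg·m². The pivot is at distance d = 0.287 m from the centre of mass.
By the parallel-axis theorem, I = I_cm + md² = 0.1829 + 0.2743 = 0.4571 kg·m².
T = 2π√(I/(mgd)) = 2π√(0.4571/(3.33 × 9.81 × 0.287)) = 1.39 s.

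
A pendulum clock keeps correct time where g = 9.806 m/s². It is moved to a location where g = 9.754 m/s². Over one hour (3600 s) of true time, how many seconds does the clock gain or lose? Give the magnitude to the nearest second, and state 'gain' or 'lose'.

The clock's period scales as T ∝ 1/√g, so T'/T = √(9.806/9.754) = 1.00266.
In 3600 s of true time the clock registers 3600/1.00266 = 3590.4 s, so it loses 10 s.

lose 10 s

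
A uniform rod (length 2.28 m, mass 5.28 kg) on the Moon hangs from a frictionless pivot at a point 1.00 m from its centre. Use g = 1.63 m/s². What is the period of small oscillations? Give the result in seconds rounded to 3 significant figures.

For a physical pendulum T = 2π√(I/(mgd)), with d = 1.000 m from pivot to centre of mass.
I_cm = mL²/12 = 5.28 × 2.28²/12 = 2.287 kg·m²; I = I_cm + md² = 2.287 + 5.28 × 1.000² = 7.567 kg·m².
T = 2π√(7.567/(5.28 × 1.63 × 1.000)) = 5.89 s.

5.89 s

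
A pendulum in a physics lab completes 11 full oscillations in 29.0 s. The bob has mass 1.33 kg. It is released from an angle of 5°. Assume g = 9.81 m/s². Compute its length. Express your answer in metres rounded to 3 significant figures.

T = 29.0/11 = 2.636 s.
From T = 2π√(L/g), L = gT²/(4π²) = 9.81 × 2.636²/(4π²) = 1.73 m.

1.73 m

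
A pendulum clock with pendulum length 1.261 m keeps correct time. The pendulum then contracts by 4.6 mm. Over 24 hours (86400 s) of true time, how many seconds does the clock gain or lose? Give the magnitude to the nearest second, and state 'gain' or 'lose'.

T ∝ √L, so T'/T = √(1.25640/1.261) = 0.998174.
In 86400 s of true time the clock registers 86400/0.998174 = 86558.0 s, so it gains 158 s.

gain 158 s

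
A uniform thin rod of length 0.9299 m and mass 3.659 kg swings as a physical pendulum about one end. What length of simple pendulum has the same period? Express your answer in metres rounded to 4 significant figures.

The equivalent simple-pendulum length is L_eq = I/(md), where I is about the pivot and d = 0.46495 m.
I_cm = (1/12)mL² = 0.26367 kg·m², so I = I_cm + md² = 0.26367 + 0.79100 = 1.0547 kg·m².
L_eq = 1.0547/(3.659 × 0.46495) = 0.6199 m.

0.6199 m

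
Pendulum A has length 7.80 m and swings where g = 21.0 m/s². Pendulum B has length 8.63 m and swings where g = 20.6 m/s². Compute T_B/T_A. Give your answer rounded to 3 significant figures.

1.06

T = 2π√(L/g), so T_B/T_A = √((L_B/g_B)/(L_A/g_A)) = √((8.63/20.6)/(7.80/21.0)) = 1.06.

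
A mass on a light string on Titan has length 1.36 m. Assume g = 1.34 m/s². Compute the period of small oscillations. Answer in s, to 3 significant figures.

T = 2π√(L/g) = 2π√(1.36/1.34) = 2π × 1.007 = 6.33 s.

6.33 s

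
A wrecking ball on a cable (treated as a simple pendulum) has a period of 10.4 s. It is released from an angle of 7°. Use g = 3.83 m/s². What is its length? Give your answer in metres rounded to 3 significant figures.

From T = 2π√(L/g), L = gT²/(4π²) = 3.83 × 10.40²/(4π²) = 10.5 m.

10.5 m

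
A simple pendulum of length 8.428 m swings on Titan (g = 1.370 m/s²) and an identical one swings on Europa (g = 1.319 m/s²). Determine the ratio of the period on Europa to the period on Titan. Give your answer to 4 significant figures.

T ∝ 1/√g, so T₂/T₁ = √(g₁/g₂) = √(1.370/1.319) = 1.019.

1.019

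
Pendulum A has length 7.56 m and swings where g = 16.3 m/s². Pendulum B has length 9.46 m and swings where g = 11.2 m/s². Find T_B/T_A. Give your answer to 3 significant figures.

1.35

T = 2π√(L/g), so T_B/T_A = √((L_B/g_B)/(L_A/g_A)) = √((9.46/11.2)/(7.56/16.3)) = 1.35.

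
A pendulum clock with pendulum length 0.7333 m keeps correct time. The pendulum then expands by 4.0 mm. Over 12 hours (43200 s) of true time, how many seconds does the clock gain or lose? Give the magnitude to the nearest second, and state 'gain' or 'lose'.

T ∝ √L, so T'/T = √(0.73730/0.7333) = 1.00272.
In 43200 s of true time the clock registers 43200/1.00272 = 43082.7 s, so it loses 117 s.

lose 117 s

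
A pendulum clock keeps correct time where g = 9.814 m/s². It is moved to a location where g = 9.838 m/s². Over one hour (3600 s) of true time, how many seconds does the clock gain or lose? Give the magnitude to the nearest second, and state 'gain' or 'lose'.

The clock's period scales as T ∝ 1/√g, so T'/T = √(9.814/9.838) = 0.998779.
In 3600 s of true time the clock registers 3600/0.998779 = 3604.4 s, so it gains 4 s.

gain 4 s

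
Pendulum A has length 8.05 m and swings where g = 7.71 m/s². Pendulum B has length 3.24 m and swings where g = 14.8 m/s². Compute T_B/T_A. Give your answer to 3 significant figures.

T = 2π√(L/g), so T_B/T_A = √((L_B/g_B)/(L_A/g_A)) = √((3.24/14.8)/(8.05/7.71)) = 0.458.

0.458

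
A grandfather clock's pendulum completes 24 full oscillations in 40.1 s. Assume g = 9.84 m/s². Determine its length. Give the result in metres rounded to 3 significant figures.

0.696 m

T = 40.1/24 = 1.671 s.
From T = 2π√(L/g), L = gT²/(4π²) = 9.84 × 1.671²/(4π²) = 0.696 m.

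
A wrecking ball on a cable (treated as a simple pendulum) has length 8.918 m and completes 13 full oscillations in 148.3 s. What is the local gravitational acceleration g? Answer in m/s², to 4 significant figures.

T = 148.3/13 = 11.408 s.
From T = 2π√(L/g), g = 4π²L/T² = 4π² × 8.918/11.408² = 2.705 m/s².

2.705 m/s²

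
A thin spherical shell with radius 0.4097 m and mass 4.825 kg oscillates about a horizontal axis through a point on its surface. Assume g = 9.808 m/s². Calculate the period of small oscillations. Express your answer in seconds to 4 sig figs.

I_cm = (2/3)mr² = 0.53993 kg·m². The pivot is at distance d = 0.4097 m from the centre of mass.
By the parallel-axis theorem, I = I_cm + md² = 0.53993 + 0.80990 = 1.3498 kg·m².
T = 2π√(I/(mgd)) = 2π√(1.3498/(4.825 × 9.808 × 0.4097)) = 1.658 s.

1.658 s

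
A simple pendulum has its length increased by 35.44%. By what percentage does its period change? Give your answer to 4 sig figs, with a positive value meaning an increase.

T ∝ √L, so T'/T = √(1.3544) = 1.1638.
Percentage change in T = (1.1638 − 1) × 100% = 16.38%.

16.38%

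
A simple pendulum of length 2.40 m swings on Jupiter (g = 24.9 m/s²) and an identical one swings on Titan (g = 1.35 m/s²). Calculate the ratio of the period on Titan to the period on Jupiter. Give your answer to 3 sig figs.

T ∝ 1/√g, so T₂/T₁ = √(g₁/g₂) = √(24.9/1.35) = 4.29.

4.29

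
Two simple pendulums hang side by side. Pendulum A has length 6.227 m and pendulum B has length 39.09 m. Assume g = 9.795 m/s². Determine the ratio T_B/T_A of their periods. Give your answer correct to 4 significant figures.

2.505

T ∝ √L, so T_B/T_A = √(L_B/L_A) = √(39.09/6.227) = 2.505.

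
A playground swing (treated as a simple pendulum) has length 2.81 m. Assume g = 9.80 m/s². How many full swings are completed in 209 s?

T = 2π√(L/g) = 2π√(2.81/9.80) = 3.364 s.
Number of complete oscillations = ⌊209/3.364⌋ = ⌊62.12⌋ = 62.

62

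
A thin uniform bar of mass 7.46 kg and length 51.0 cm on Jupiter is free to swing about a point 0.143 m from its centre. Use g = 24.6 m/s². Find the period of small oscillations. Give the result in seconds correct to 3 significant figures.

0.688 s

For a physical pendulum T = 2π√(I/(mgd)), with d = 0.1430 m from pivot to centre of mass.
I_cm = mL²/12 = 7.46 × 0.510²/12 = 0.1617 kg·m²; I = I_cm + md² = 0.1617 + 7.46 × 0.1430² = 0.3142 kg·m².
T = 2π√(0.3142/(7.46 × 24.6 × 0.1430)) = 0.688 s.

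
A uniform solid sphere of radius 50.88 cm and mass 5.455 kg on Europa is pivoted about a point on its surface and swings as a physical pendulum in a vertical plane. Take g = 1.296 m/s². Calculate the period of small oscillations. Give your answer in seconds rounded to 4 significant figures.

4.658 s

I_cm = (2/5)mr² = 0.56487 kg·m². The pivot is at distance d = 0.5088 m from the centre of mass.
By the parallel-axis theorem, I = I_cm + md² = 0.56487 + 1.4122 = 1.9770 kg·m².
T = 2π√(I/(mgd)) = 2π√(1.9770/(5.455 × 1.296 × 0.5088)) = 4.658 s.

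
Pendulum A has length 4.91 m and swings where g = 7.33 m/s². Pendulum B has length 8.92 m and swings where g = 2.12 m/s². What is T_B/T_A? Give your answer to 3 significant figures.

T = 2π√(L/g), so T_B/T_A = √((L_B/g_B)/(L_A/g_A)) = √((8.92/2.12)/(4.91/7.33)) = 2.51.

2.51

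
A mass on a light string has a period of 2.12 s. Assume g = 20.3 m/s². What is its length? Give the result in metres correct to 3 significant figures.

2.31 m

From T = 2π√(L/g), L = gT²/(4π²) = 20.3 × 2.120²/(4π²) = 2.31 m.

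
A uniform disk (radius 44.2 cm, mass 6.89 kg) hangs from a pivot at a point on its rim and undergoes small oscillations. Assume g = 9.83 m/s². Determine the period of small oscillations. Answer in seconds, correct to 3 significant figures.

1.63 s

I_cm = ½mr² = 0.6730 kg·m². The pivot is at distance d = 0.442 m from the centre of mass.
By the parallel-axis theorem, I = I_cm + md² = 0.6730 + 1.346 = 2.019 kg·m².
T = 2π√(I/(mgd)) = 2π√(2.019/(6.89 × 9.83 × 0.442)) = 1.63 s.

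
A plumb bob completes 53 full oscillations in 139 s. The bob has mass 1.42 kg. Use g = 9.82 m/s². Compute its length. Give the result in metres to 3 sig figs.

T = 139/53 = 2.623 s.
From T = 2π√(L/g), L = gT²/(4π²) = 9.82 × 2.623²/(4π²) = 1.71 m.

1.71 m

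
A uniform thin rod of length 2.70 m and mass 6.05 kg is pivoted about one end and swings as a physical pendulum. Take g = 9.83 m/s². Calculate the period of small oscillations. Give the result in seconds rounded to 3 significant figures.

For a physical pendulum T = 2π√(I/(mgd)), with d = 1.350 m from pivot to centre of mass.
I_cm = mL²/12 = 6.05 × 2.70²/12 = 3.675 kg·m²; I = I_cm + md² = 3.675 + 6.05 × 1.350² = 14.70 kg·m².
T = 2π√(14.70/(6.05 × 9.83 × 1.350)) = 2.69 s.

2.69 s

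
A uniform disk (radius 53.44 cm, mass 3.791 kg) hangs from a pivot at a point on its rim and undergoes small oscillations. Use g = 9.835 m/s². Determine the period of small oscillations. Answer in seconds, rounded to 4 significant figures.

1.794 s

I_cm = ½mr² = 0.54132 kg·m². The pivot is at distance d = 0.5344 m from the centre of mass.
By the parallel-axis theorem, I = I_cm + md² = 0.54132 + 1.0826 = 1.6240 kg·m².
T = 2π√(I/(mgd)) = 2π√(1.6240/(3.791 × 9.835 × 0.5344)) = 1.794 s.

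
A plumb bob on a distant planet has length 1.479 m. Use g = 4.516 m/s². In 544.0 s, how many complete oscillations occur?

T = 2π√(L/g) = 2π√(1.479/4.516) = 3.5957 s.
Number of complete oscillations = ⌊544.0/3.5957⌋ = ⌊151.29⌋ = 151.

151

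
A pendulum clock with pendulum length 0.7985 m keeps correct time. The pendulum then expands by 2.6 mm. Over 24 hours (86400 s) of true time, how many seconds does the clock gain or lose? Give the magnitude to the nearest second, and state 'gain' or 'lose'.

lose 140 s

T ∝ √L, so T'/T = √(0.80110/0.7985) = 1.00163.
In 86400 s of true time the clock registers 86400/1.00163 = 86259.7 s, so it loses 140 s.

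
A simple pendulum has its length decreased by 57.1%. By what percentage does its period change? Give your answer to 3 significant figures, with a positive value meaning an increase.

T ∝ √L, so T'/T = √(0.4290) = 0.6550.
Percentage change in T = (0.6550 − 1) × 100% = -34.5%.

-34.5%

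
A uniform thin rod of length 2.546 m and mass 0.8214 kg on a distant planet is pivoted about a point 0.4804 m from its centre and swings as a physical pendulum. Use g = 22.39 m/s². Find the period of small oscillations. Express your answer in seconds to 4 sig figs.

1.682 s

For a physical pendulum T = 2π√(I/(mgd)), with d = 0.48040 m from pivot to centre of mass.
I_cm = mL²/12 = 0.8214 × 2.546²/12 = 0.44370 kg·m²; I = I_cm + md² = 0.44370 + 0.8214 × 0.48040² = 0.63327 kg·m².
T = 2π√(0.63327/(0.8214 × 22.39 × 0.48040)) = 1.682 s.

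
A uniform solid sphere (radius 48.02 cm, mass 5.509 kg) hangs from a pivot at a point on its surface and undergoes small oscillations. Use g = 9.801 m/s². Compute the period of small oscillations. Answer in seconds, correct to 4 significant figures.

I_cm = (2/5)mr² = 0.50813 kg·m². The pivot is at distance d = 0.4802 m from the centre of mass.
By the parallel-axis theorem, I = I_cm + md² = 0.50813 + 1.2703 = 1.7785 kg·m².
T = 2π√(I/(mgd)) = 2π√(1.7785/(5.509 × 9.801 × 0.4802)) = 1.646 s.

1.646 s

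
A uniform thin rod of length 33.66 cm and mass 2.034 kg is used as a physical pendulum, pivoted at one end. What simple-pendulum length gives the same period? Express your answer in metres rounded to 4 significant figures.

0.2244 m

The equivalent simple-pendulum length is L_eq = I/(md), where I is about the pivot and d = 0.16830 m.
I_cm = (1/12)mL² = 0.019204 kg·m², so I = I_cm + md² = 0.019204 + 0.057613 = 0.076817 kg·m².
L_eq = 0.076817/(2.034 × 0.16830) = 0.2244 m.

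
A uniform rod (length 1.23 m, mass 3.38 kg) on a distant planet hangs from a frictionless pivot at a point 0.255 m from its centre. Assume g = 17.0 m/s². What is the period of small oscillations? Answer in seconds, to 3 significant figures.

For a physical pendulum T = 2π√(I/(mgd)), with d = 0.2550 m from pivot to centre of mass.
I_cm = mL²/12 = 3.38 × 1.23²/12 = 0.4261 kg·m²; I = I_cm + md² = 0.4261 + 3.38 × 0.2550² = 0.6459 kg·m².
T = 2π√(0.6459/(3.38 × 17.0 × 0.2550)) = 1.32 s.

1.32 s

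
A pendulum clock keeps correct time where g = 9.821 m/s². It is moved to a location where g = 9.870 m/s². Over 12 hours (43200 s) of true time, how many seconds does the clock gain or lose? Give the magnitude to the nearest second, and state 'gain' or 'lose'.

gain 108 s

The clock's period scales as T ∝ 1/√g, so T'/T = √(9.821/9.870) = 0.997515.
In 43200 s of true time the clock registers 43200/0.997515 = 43307.6 s, so it gains 108 s.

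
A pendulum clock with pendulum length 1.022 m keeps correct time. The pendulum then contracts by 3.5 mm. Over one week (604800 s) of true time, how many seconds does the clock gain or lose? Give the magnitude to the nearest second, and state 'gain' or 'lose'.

gain 1038 s

T ∝ √L, so T'/T = √(1.01850/1.022) = 0.998286.
In 604800 s of true time the clock registers 604800/0.998286 = 605838.3 s, so it gains 1038 s.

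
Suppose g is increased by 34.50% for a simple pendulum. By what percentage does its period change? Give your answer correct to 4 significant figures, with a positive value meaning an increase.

T ∝ 1/√g, so T'/T = 1/√(1.3450) = 0.86226.
Percentage change in T = (0.86226 − 1) × 100% = -13.77%.

-13.77%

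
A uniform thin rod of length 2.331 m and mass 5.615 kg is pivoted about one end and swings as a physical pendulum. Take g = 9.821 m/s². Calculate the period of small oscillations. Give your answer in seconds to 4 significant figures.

2.499 s

For a physical pendulum T = 2π√(I/(mgd)), with d = 1.1655 m from pivot to centre of mass.
I_cm = mL²/12 = 5.615 × 2.331²/12 = 2.5425 kg·m²; I = I_cm + md² = 2.5425 + 5.615 × 1.1655² = 10.170 kg·m².
T = 2π√(10.170/(5.615 × 9.821 × 1.1655)) = 2.499 s.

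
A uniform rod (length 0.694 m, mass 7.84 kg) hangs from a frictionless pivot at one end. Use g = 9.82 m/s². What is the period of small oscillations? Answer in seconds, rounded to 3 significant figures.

1.36 s

For a physical pendulum T = 2π√(I/(mgd)), with d = 0.3470 m from pivot to centre of mass.
I_cm = mL²/12 = 7.84 × 0.694²/12 = 0.3147 kg·m²; I = I_cm + md² = 0.3147 + 7.84 × 0.3470² = 1.259 kg·m².
T = 2π√(1.259/(7.84 × 9.82 × 0.3470)) = 1.36 s.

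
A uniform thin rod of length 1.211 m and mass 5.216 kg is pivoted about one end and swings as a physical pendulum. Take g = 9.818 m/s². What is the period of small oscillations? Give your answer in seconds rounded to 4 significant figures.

For a physical pendulum T = 2π√(I/(mgd)), with d = 0.60550 m from pivot to centre of mass.
I_cm = mL²/12 = 5.216 × 1.211²/12 = 0.63745 kg·m²; I = I_cm + md² = 0.63745 + 5.216 × 0.60550² = 2.5498 kg·m².
T = 2π√(2.5498/(5.216 × 9.818 × 0.60550)) = 1.802 s.

1.802 s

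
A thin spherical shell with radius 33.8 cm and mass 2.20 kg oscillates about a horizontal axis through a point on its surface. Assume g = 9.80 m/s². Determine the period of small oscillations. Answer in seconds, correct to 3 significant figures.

1.51 s

I_cm = (2/3)mr² = 0.1676 kg·m². The pivot is at distance d = 0.338 m from the centre of mass.
By the parallel-axis theorem, I = I_cm + md² = 0.1676 + 0.2513 = 0.4189 kg·m².
T = 2π√(I/(mgd)) = 2π√(0.4189/(2.20 × 9.80 × 0.338)) = 1.51 s.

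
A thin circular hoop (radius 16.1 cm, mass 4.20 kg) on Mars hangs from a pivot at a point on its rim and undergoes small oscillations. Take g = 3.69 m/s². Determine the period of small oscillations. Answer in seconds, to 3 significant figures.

1.86 s

I_cm = mr² = 0.1089 kg·m². The pivot is at distance d = 0.161 m from the centre of mass.
By the parallel-axis theorem, I = I_cm + md² = 0.1089 + 0.1089 = 0.2177 kg·m².
T = 2π√(I/(mgd)) = 2π√(0.2177/(4.20 × 3.69 × 0.161)) = 1.86 s.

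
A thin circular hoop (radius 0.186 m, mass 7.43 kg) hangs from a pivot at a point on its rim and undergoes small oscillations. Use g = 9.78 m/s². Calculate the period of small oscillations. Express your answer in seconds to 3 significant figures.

1.23 s

I_cm = mr² = 0.2570 kg·m². The pivot is at distance d = 0.186 m from the centre of mass.
By the parallel-axis theorem, I = I_cm + md² = 0.2570 + 0.2570 = 0.5141 kg·m².
T = 2π√(I/(mgd)) = 2π√(0.5141/(7.43 × 9.78 × 0.186)) = 1.23 s.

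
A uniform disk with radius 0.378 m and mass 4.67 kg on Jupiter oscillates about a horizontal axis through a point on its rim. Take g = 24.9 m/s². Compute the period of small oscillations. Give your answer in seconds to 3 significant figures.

I_cm = ½mr² = 0.3336 kg·m². The pivot is at distance d = 0.378 m from the centre of mass.
By the parallel-axis theorem, I = I_cm + md² = 0.3336 + 0.6673 = 1.001 kg·m².
T = 2π√(I/(mgd)) = 2π√(1.001/(4.67 × 24.9 × 0.378)) = 0.948 s.

0.948 s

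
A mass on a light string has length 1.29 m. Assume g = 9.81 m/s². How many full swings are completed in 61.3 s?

T = 2π√(L/g) = 2π√(1.29/9.81) = 2.278 s.
Number of complete oscillations = ⌊61.3/2.278⌋ = ⌊26.90⌋ = 26.

26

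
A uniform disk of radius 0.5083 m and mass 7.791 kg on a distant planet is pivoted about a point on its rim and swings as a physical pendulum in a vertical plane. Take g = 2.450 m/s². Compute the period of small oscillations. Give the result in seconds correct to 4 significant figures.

I_cm = ½mr² = 1.0065 kg·m². The pivot is at distance d = 0.5083 m from the centre of mass.
By the parallel-axis theorem, I = I_cm + md² = 1.0065 + 2.0130 = 3.0194 kg·m².
T = 2π√(I/(mgd)) = 2π√(3.0194/(7.791 × 2.450 × 0.5083)) = 3.505 s.

3.505 s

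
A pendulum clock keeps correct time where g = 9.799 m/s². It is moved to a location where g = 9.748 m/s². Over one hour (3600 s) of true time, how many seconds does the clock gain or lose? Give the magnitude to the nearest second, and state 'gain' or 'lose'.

lose 9 s

The clock's period scales as T ∝ 1/√g, so T'/T = √(9.799/9.748) = 1.00261.
In 3600 s of true time the clock registers 3600/1.00261 = 3590.6 s, so it loses 9 s.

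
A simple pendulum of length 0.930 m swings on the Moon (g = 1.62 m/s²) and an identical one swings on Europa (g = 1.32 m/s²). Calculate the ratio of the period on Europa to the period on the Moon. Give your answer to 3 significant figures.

T ∝ 1/√g, so T₂/T₁ = √(g₁/g₂) = √(1.62/1.32) = 1.11.

1.11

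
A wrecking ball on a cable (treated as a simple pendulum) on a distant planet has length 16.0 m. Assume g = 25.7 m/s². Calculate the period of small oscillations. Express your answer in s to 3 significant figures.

4.96 s

T = 2π√(L/g) = 2π√(16.0/25.7) = 2π × 0.7890 = 4.96 s.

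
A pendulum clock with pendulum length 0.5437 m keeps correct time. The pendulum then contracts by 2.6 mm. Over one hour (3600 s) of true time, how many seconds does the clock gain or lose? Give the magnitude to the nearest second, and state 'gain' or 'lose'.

T ∝ √L, so T'/T = √(0.54110/0.5437) = 0.997606.
In 3600 s of true time the clock registers 3600/0.997606 = 3608.6 s, so it gains 9 s.

gain 9 s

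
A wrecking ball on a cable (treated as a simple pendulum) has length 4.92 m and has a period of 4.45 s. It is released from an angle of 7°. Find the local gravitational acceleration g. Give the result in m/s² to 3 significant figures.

9.81 m/s²

From T = 2π√(L/g), g = 4π²L/T² = 4π² × 4.92/4.450² = 9.81 m/s².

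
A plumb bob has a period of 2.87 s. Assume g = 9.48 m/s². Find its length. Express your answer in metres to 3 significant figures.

1.98 m

From T = 2π√(L/g), L = gT²/(4π²) = 9.48 × 2.870²/(4π²) = 1.98 m.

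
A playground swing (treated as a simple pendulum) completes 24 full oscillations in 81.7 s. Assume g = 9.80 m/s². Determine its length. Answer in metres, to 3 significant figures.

T = 81.7/24 = 3.404 s.
From T = 2π√(L/g), L = gT²/(4π²) = 9.80 × 3.404²/(4π²) = 2.88 m.

2.88 m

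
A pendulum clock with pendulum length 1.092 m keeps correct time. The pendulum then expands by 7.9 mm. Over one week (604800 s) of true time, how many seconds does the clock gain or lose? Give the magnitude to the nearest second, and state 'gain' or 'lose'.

lose 2176 s

T ∝ √L, so T'/T = √(1.09990/1.092) = 1.00361.
In 604800 s of true time the clock registers 604800/1.00361 = 602624.1 s, so it loses 2176 s.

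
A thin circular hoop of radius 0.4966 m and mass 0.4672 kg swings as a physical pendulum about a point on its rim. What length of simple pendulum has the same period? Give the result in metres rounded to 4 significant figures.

0.9932 m

The equivalent simple-pendulum length is L_eq = I/(md), where I is about the pivot and d = 0.49660 m.
I_cm = mR² = 0.11522 kg·m², so I = I_cm + md² = 0.11522 + 0.11522 = 0.23043 kg·m².
L_eq = 0.23043/(0.4672 × 0.49660) = 0.9932 m.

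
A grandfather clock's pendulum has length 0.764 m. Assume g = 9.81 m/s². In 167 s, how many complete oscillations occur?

95

T = 2π√(L/g) = 2π√(0.764/9.81) = 1.753 s.
Number of complete oscillations = ⌊167/1.753⌋ = ⌊95.24⌋ = 95.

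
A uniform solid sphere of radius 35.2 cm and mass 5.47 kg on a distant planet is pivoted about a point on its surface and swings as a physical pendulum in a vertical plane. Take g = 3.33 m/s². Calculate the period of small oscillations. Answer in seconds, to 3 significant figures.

I_cm = (2/5)mr² = 0.2711 kg·m². The pivot is at distance d = 0.352 m from the centre of mass.
By the parallel-axis theorem, I = I_cm + md² = 0.2711 + 0.6778 = 0.9489 kg·m².
T = 2π√(I/(mgd)) = 2π√(0.9489/(5.47 × 3.33 × 0.352)) = 2.42 s.

2.42 s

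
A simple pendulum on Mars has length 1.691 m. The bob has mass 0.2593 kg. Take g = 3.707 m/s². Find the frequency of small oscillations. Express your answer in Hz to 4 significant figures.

0.2356 Hz

T = 2π√(L/g) = 2π√(1.691/3.707) = 4.2437 s, so f = 1/T = 0.2356 Hz.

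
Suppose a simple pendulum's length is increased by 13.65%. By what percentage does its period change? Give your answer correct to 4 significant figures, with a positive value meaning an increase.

T ∝ √L, so T'/T = √(1.1365) = 1.0661.
Percentage change in T = (1.0661 − 1) × 100% = 6.607%.

6.607%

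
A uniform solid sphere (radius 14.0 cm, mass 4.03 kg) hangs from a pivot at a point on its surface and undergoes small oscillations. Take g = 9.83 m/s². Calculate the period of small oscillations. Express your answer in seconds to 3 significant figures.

I_cm = (2/5)mr² = 0.03160 kg·m². The pivot is at distance d = 0.140 m from the centre of mass.
By the parallel-axis theorem, I = I_cm + md² = 0.03160 + 0.07899 = 0.1106 kg·m².
T = 2π√(I/(mgd)) = 2π√(0.1106/(4.03 × 9.83 × 0.140)) = 0.887 s.

0.887 s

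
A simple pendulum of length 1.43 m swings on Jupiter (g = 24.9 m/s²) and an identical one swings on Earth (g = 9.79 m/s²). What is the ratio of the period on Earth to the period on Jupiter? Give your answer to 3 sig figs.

1.59

T ∝ 1/√g, so T₂/T₁ = √(g₁/g₂) = √(24.9/9.79) = 1.59.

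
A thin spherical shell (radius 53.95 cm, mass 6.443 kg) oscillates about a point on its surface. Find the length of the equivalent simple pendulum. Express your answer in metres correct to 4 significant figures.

0.8992 m

The equivalent simple-pendulum length is L_eq = I/(md), where I is about the pivot and d = 0.53950 m.
I_cm = (2/3)mR² = 1.2502 kg·m², so I = I_cm + md² = 1.2502 + 1.8753 = 3.1255 kg·m².
L_eq = 3.1255/(6.443 × 0.53950) = 0.8992 m.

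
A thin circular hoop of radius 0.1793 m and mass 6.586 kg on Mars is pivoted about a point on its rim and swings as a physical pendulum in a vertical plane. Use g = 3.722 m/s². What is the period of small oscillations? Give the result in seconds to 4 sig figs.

I_cm = mr² = 0.21173 kg·m². The pivot is at distance d = 0.1793 m from the centre of mass.
By the parallel-axis theorem, I = I_cm + md² = 0.21173 + 0.21173 = 0.42346 kg·m².
T = 2π√(I/(mgd)) = 2π√(0.42346/(6.586 × 3.722 × 0.1793)) = 1.950 s.

1.950 s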